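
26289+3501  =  29790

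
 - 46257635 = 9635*(-4801) 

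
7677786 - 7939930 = -262144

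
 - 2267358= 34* ( -66687)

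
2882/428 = 1441/214= 6.73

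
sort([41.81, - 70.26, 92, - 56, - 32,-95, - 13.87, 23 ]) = [ - 95, - 70.26, - 56, - 32, - 13.87, 23, 41.81,92]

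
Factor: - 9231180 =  - 2^2*3^1  *  5^1*7^1*31^1*709^1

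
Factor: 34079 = 53^1 *643^1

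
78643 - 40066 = 38577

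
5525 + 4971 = 10496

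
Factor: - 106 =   -  2^1*53^1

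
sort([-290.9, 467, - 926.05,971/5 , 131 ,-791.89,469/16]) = [ - 926.05,  -  791.89,-290.9, 469/16,  131, 971/5, 467 ] 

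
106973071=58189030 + 48784041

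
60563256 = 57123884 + 3439372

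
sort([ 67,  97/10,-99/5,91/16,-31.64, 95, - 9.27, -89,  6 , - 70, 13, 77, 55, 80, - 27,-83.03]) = [  -  89 ,  -  83.03, - 70, - 31.64 ,-27, - 99/5, - 9.27,  91/16, 6,97/10, 13, 55, 67, 77,80,95]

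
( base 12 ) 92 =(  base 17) 68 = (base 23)4I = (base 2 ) 1101110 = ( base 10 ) 110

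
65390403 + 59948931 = 125339334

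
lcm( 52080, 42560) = 3958080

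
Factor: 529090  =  2^1*5^1*157^1*337^1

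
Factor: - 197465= -5^1*73^1*541^1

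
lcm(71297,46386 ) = 3850038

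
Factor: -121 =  - 11^2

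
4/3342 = 2/1671 =0.00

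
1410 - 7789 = - 6379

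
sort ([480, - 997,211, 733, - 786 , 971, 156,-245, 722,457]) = [ - 997, -786, - 245, 156, 211, 457,480, 722 , 733, 971 ]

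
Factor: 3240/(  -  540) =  - 6=- 2^1*3^1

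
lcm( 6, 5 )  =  30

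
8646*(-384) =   -  3320064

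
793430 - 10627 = 782803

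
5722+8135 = 13857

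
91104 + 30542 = 121646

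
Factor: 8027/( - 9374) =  - 2^(-1)*23^1*43^(-1)*109^( - 1 )*349^1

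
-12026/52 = -6013/26=-  231.27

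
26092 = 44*593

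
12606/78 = 2101/13 = 161.62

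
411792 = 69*5968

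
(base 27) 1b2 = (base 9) 1362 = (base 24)1IK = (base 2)10000000100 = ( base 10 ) 1028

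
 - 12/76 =  -  3/19 = - 0.16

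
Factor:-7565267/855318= - 2^(  -  1 )*3^(-1) * 89^1*167^1*509^1*142553^(-1)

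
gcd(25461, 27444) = 3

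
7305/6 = 2435/2 = 1217.50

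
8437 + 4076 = 12513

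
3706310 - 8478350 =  - 4772040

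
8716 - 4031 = 4685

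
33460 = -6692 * (-5 )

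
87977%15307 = 11442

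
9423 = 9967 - 544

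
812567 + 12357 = 824924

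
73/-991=  -  1 + 918/991 = - 0.07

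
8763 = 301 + 8462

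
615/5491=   615/5491=0.11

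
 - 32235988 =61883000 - 94118988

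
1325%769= 556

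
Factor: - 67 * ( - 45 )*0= 0^1 = 0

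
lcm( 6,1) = 6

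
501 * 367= 183867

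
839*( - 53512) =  - 44896568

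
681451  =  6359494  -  5678043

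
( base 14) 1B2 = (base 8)540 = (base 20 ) hc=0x160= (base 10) 352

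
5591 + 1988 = 7579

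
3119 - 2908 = 211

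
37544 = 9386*4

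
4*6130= 24520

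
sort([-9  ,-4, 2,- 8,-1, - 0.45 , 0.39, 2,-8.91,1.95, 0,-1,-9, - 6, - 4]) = [ - 9, - 9,-8.91,  -  8 , - 6, - 4, - 4, - 1,-1, - 0.45,0,0.39,1.95,2,2]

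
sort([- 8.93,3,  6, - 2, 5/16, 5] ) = [ - 8.93,  -  2, 5/16, 3, 5,6]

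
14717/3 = 14717/3 = 4905.67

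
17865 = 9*1985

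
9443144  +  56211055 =65654199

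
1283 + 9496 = 10779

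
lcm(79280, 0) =0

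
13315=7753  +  5562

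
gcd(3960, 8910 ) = 990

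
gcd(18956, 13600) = 4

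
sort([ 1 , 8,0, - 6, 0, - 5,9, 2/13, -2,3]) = [ - 6, - 5, - 2, 0,0, 2/13,1,  3,8,9]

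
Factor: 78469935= 3^1 * 5^1*5231329^1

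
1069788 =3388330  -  2318542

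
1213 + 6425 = 7638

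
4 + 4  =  8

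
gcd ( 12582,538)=2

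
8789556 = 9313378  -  523822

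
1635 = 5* 327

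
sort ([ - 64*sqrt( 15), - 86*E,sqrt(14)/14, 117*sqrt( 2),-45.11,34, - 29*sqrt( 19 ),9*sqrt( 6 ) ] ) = [ - 64 * sqrt(15), - 86*E ,-29*sqrt( 19), - 45.11,sqrt(14 ) /14, 9*sqrt( 6),34, 117*sqrt( 2)] 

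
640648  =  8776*73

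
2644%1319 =6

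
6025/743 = 8 + 81/743= 8.11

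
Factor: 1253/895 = 7/5 = 5^(  -  1) * 7^1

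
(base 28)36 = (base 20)4A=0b1011010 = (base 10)90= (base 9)110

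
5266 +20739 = 26005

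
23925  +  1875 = 25800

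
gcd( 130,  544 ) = 2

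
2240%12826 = 2240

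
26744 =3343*8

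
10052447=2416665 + 7635782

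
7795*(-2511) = -19573245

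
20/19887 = 20/19887  =  0.00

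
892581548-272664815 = 619916733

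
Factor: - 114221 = -114221^1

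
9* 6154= 55386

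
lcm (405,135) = 405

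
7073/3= 2357+2/3 = 2357.67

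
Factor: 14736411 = 3^4 * 181931^1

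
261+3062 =3323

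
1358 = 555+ 803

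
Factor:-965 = -5^1*193^1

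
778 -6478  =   - 5700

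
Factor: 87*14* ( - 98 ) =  - 2^2*3^1 *7^3*29^1 =-  119364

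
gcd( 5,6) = 1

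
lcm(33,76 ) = 2508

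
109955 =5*21991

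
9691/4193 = 9691/4193 = 2.31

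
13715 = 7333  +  6382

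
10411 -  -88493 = 98904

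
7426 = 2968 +4458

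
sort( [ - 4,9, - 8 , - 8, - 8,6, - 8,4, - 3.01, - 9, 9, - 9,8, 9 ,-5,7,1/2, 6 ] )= [ - 9, - 9, - 8, - 8, - 8, - 8, - 5, - 4, - 3.01, 1/2,4,6 , 6,7,8, 9 , 9,9] 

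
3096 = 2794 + 302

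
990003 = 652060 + 337943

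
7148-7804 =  - 656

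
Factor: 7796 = 2^2* 1949^1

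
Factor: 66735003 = 3^1*29^1* 41^1 * 53^1*353^1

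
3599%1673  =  253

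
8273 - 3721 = 4552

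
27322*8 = 218576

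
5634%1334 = 298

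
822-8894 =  - 8072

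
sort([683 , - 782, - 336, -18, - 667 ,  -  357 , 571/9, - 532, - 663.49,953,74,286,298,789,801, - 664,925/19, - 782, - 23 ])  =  [ - 782, - 782,-667, - 664,  -  663.49, - 532, - 357, - 336, - 23, - 18,925/19, 571/9,74,286,  298,683, 789, 801,953]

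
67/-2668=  -1 + 2601/2668 = -0.03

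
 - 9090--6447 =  - 2643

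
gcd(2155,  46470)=5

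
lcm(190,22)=2090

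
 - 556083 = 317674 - 873757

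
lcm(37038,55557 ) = 111114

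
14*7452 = 104328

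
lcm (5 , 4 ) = 20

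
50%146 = 50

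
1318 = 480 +838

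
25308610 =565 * 44794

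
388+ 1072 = 1460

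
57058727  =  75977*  751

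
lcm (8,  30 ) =120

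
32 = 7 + 25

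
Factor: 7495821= 3^5*109^1 * 283^1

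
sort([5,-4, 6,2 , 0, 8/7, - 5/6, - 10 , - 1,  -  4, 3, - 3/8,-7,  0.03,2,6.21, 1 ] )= [ - 10,-7, - 4,-4,-1, - 5/6,-3/8, 0,0.03,1, 8/7, 2, 2 , 3, 5, 6,6.21] 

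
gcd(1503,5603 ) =1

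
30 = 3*10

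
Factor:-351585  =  - 3^2 *5^1*13^1 * 601^1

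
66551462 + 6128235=72679697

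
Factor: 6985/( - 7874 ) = -55/62 = - 2^( - 1)*5^1*11^1 * 31^(-1 ) 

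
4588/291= 4588/291=15.77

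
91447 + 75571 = 167018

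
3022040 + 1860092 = 4882132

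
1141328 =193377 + 947951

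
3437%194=139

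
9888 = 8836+1052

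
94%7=3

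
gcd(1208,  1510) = 302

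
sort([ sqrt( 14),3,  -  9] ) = [ - 9, 3, sqrt( 14) ] 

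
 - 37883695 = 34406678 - 72290373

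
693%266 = 161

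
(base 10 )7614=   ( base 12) 44A6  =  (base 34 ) 6JW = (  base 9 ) 11400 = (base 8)16676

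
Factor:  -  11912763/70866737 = - 3^1*41^(  -  1)*43^1*92347^1*1728457^( - 1) 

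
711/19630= 711/19630 = 0.04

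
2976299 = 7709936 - 4733637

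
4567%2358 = 2209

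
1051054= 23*45698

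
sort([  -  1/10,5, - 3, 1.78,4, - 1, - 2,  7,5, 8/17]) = [ - 3, - 2, - 1, - 1/10,  8/17,1.78,4,5,5,7]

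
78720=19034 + 59686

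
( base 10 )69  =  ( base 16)45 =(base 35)1y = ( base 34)21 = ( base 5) 234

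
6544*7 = 45808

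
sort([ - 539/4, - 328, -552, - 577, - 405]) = [ - 577, - 552, - 405, - 328, - 539/4]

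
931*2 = 1862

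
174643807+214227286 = 388871093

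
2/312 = 1/156= 0.01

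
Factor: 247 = 13^1*19^1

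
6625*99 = 655875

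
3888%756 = 108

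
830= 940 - 110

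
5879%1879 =242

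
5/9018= 5/9018 = 0.00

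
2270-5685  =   - 3415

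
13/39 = 1/3 = 0.33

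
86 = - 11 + 97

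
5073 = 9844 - 4771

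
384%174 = 36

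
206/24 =103/12 =8.58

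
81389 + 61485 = 142874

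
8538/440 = 4269/220 = 19.40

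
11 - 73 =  - 62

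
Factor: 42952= 2^3*7^1 * 13^1*59^1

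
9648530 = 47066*205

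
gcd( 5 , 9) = 1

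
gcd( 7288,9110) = 1822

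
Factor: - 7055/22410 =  - 17/54 = - 2^( - 1 )*3^( - 3 )*17^1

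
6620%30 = 20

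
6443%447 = 185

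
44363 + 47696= 92059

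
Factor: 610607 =31^1 * 19697^1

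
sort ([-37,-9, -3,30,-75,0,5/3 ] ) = [  -  75,  -  37, - 9 ,- 3 , 0, 5/3,  30] 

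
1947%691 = 565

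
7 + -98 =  - 91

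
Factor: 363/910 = 2^ (-1)*3^1*5^( - 1)*7^( - 1 )*11^2*13^( - 1)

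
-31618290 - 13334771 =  - 44953061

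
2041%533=442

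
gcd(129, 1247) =43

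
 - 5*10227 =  - 51135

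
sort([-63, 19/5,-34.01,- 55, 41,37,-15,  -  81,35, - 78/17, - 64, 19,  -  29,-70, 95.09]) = [ - 81,-70, - 64 , - 63,-55, - 34.01,-29, - 15, - 78/17 , 19/5,19, 35,37 , 41,95.09]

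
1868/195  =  1868/195 = 9.58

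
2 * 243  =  486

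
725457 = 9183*79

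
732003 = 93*7871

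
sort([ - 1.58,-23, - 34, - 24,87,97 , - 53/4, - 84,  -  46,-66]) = [ -84, - 66, - 46, - 34, - 24,-23, - 53/4,-1.58,  87, 97] 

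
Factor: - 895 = - 5^1*179^1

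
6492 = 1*6492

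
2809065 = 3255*863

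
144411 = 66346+78065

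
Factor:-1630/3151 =-2^1*5^1 *23^( - 1)*137^(  -  1)*163^1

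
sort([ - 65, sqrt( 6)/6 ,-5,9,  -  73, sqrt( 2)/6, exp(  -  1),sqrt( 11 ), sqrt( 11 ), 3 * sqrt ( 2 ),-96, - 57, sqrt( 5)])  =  [- 96,-73, - 65, - 57, - 5, sqrt( 2 )/6, exp( - 1), sqrt( 6 )/6,sqrt(5), sqrt( 11), sqrt( 11 ),3 * sqrt( 2 ), 9]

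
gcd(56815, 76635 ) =5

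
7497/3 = 2499 = 2499.00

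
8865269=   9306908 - 441639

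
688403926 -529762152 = 158641774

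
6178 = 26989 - 20811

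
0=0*2650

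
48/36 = 1+1/3 = 1.33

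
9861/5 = 1972+1/5 = 1972.20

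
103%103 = 0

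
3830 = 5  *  766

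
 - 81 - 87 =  - 168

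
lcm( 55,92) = 5060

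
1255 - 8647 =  -7392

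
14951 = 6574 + 8377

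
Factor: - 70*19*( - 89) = 2^1*5^1*7^1*19^1 * 89^1 = 118370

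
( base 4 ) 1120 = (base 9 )107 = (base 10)88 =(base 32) 2o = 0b1011000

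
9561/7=1365+6/7 = 1365.86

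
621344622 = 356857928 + 264486694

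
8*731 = 5848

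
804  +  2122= 2926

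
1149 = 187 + 962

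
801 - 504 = 297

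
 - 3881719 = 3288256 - 7169975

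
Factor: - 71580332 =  -2^2*17895083^1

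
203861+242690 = 446551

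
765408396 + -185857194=579551202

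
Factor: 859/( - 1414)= - 2^( - 1)*7^( - 1 ) * 101^( - 1) * 859^1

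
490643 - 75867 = 414776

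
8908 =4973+3935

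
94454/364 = 47227/182 = 259.49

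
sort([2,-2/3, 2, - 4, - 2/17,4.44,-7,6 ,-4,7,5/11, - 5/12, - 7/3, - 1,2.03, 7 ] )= [- 7, - 4, - 4, - 7/3, -1, - 2/3, - 5/12, - 2/17, 5/11,2 , 2, 2.03 , 4.44, 6, 7,7]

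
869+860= 1729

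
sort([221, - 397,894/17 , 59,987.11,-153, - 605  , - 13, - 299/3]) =[ - 605, - 397,  -  153, - 299/3, - 13,894/17,59,221 , 987.11]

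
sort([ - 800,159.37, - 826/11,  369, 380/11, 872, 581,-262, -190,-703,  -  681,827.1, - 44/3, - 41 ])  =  [ - 800,- 703,-681, - 262  , - 190, - 826/11, - 41, - 44/3,380/11,  159.37,369, 581, 827.1,872 ]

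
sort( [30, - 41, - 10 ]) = [ - 41, - 10, 30] 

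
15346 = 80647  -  65301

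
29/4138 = 29/4138 = 0.01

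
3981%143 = 120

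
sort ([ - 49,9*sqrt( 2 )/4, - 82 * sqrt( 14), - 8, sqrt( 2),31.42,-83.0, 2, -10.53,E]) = [ - 82 * sqrt( 14),-83.0, - 49, - 10.53, - 8,  sqrt( 2 ) , 2,E,9*sqrt( 2)/4,31.42 ]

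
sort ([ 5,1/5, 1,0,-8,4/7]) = [ - 8, 0, 1/5, 4/7 , 1, 5 ] 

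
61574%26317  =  8940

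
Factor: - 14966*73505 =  - 2^1*5^1*7^1 * 61^1*241^1 * 1069^1 = - 1100075830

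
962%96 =2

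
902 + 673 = 1575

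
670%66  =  10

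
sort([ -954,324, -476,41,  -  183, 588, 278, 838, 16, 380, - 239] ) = [  -  954, - 476,-239, - 183, 16, 41, 278,  324,380, 588, 838]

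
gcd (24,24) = 24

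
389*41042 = 15965338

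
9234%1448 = 546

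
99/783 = 11/87 = 0.13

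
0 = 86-86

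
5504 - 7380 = -1876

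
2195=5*439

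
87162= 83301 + 3861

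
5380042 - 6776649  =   - 1396607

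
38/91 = 38/91 = 0.42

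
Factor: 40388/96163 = 2^2*37^( - 1 ) * 113^(  -  1)*439^1=1756/4181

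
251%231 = 20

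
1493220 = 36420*41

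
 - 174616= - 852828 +678212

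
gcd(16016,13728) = 2288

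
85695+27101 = 112796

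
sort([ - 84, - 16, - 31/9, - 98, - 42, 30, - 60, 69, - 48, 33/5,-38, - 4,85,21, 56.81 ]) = [ -98,  -  84, - 60 , - 48, - 42, - 38,-16 , - 4, - 31/9,  33/5, 21,30,56.81,69,85 ]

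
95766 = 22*4353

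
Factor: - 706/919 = - 2^1*353^1*919^( - 1) 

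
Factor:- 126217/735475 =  - 133/775=- 5^( - 2 )*7^1* 19^1*31^ ( - 1 )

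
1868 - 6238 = - 4370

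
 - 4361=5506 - 9867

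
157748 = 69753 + 87995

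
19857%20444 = 19857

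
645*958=617910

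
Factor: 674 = 2^1 * 337^1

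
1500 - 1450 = 50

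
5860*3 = 17580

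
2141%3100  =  2141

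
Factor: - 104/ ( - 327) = 2^3*3^ ( - 1 )*13^1*109^ (- 1)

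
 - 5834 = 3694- 9528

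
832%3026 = 832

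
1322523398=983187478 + 339335920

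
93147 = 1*93147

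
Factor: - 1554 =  - 2^1*3^1 * 7^1 * 37^1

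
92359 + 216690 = 309049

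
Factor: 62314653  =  3^1*20771551^1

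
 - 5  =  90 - 95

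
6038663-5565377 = 473286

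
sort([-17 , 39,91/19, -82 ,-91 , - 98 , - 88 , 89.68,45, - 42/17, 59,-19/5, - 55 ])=[ - 98,-91, - 88,-82, - 55  ,  -  17, - 19/5,-42/17, 91/19, 39,45,59, 89.68] 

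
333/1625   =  333/1625 = 0.20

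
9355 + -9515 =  - 160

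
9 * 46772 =420948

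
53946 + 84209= 138155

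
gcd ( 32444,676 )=4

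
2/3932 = 1/1966 = 0.00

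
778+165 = 943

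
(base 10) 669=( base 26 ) PJ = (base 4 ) 22131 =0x29D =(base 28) np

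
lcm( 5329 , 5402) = 394346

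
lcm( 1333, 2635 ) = 113305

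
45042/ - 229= - 45042/229 = -  196.69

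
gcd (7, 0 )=7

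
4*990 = 3960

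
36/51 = 12/17 = 0.71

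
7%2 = 1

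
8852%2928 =68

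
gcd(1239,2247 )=21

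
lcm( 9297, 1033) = 9297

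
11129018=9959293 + 1169725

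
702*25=17550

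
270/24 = 45/4 = 11.25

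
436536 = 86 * 5076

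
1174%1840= 1174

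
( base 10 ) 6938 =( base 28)8NM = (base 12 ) 4022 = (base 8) 15432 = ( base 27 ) 9DQ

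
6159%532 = 307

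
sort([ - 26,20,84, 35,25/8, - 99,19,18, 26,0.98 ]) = [ - 99, - 26,0.98,25/8,18, 19, 20, 26,35, 84 ]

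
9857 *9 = 88713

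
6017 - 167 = 5850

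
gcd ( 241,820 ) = 1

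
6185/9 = 6185/9 = 687.22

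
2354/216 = 1177/108 = 10.90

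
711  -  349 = 362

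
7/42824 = 7/42824 = 0.00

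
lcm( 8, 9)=72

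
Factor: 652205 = 5^1*17^1*7673^1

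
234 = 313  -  79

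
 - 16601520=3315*(  -  5008) 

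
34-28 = 6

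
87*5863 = 510081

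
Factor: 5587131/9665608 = 2^(-3 )*3^1* 11^1 * 197^( - 1 )*6133^( -1 ) * 169307^1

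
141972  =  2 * 70986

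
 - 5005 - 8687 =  - 13692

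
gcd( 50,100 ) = 50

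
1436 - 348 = 1088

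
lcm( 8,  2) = 8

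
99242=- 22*( - 4511)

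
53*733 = 38849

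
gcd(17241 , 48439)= 821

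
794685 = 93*8545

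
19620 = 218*90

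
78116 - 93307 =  - 15191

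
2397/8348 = 2397/8348 = 0.29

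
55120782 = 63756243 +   -  8635461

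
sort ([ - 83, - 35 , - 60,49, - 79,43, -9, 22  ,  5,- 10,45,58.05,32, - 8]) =[ - 83, - 79,-60, - 35,-10,  -  9  , - 8,5 , 22, 32,43,45,49, 58.05 ]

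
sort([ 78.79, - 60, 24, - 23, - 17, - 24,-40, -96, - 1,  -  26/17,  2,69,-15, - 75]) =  [ - 96, - 75, - 60, - 40, - 24, - 23, - 17, - 15,-26/17,- 1, 2, 24,69 , 78.79]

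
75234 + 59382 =134616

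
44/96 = 11/24 = 0.46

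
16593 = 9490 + 7103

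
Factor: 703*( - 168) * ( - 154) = 18188016 = 2^4*3^1*7^2*11^1*19^1*  37^1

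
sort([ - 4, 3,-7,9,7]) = [-7 , - 4,3,7,9]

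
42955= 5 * 8591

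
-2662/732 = -4  +  133/366 = - 3.64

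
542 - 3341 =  - 2799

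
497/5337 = 497/5337 = 0.09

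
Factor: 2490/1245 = 2^1  =  2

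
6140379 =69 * 88991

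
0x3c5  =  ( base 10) 965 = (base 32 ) u5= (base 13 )593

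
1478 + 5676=7154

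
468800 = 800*586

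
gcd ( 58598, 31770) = 706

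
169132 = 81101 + 88031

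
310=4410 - 4100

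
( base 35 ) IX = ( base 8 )1227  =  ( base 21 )1AC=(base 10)663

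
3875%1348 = 1179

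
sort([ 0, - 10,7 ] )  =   [ - 10, 0 , 7] 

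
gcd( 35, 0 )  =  35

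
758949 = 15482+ 743467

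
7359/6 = 1226 + 1/2 = 1226.50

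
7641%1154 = 717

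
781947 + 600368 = 1382315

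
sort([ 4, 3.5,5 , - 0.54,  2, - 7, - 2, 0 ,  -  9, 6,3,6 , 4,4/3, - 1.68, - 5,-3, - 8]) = [-9, - 8, - 7,- 5, - 3,  -  2, - 1.68,  -  0.54,0 , 4/3, 2,3,3.5,4, 4  ,  5, 6, 6]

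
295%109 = 77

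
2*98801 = 197602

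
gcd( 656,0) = 656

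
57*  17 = 969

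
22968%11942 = 11026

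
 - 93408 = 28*( - 3336)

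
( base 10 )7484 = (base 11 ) 5694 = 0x1d3c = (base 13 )3539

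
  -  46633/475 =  - 46633/475 =- 98.17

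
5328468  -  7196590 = -1868122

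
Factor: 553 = 7^1*79^1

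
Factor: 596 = 2^2*149^1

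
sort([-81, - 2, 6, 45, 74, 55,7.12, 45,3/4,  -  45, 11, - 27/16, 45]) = [ - 81, - 45,  -  2,-27/16,3/4,  6, 7.12, 11 , 45, 45,45, 55, 74 ]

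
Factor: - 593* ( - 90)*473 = 25244010  =  2^1  *  3^2*5^1*11^1*43^1*593^1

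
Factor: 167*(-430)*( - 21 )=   1508010 = 2^1*3^1*5^1*7^1*43^1*167^1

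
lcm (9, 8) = 72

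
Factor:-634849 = - 31^1*20479^1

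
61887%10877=7502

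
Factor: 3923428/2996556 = 980857/749139 = 3^( - 1 )  *  17^(-1)*37^(-1)*277^1*397^( - 1)*3541^1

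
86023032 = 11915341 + 74107691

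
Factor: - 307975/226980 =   -  2^( - 2 )*3^( - 2 ) * 5^1*13^( - 1 ) * 127^1=- 635/468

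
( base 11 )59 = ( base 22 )2k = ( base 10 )64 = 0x40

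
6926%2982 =962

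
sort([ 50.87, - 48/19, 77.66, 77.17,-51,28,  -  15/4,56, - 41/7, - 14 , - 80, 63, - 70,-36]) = [-80, - 70, - 51,  -  36,-14, - 41/7, - 15/4 ,-48/19, 28, 50.87, 56, 63 , 77.17,77.66]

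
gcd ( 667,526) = 1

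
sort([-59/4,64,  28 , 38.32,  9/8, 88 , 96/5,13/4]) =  [  -  59/4,9/8, 13/4, 96/5, 28, 38.32,  64, 88]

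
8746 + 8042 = 16788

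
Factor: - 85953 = - 3^1*7^1* 4093^1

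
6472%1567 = 204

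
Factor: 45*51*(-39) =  - 89505 = -3^4*5^1*13^1*17^1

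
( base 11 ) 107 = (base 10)128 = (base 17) 79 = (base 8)200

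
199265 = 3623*55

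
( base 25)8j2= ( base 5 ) 133402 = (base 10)5477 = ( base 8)12545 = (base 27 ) 7DN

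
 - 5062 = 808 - 5870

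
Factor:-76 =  -2^2*19^1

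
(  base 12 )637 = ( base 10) 907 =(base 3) 1020121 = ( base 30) 107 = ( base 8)1613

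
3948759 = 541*7299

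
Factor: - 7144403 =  - 7^1 *17^1*60037^1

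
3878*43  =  166754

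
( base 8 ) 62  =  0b110010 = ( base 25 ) 20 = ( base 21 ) 28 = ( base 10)50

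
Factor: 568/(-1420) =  - 2/5 =- 2^1*5^( - 1)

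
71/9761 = 71/9761 = 0.01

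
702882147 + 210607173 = 913489320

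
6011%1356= 587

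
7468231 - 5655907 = 1812324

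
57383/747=76 + 611/747= 76.82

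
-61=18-79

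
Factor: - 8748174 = - 2^1*3^1*73^1*19973^1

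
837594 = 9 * 93066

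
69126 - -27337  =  96463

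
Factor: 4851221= 31^1*156491^1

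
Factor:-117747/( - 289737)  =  3^( - 1)*73^(-1 )*89^1= 89/219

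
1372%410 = 142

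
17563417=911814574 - 894251157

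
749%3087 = 749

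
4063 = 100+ 3963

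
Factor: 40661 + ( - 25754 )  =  3^1 * 4969^1 = 14907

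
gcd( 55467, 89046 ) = 9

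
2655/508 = 5 + 115/508 = 5.23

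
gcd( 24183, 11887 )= 1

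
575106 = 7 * 82158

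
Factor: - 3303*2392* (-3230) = 2^4*3^2 * 5^1*13^1*17^1*19^1*23^1*367^1 = 25519506480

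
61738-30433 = 31305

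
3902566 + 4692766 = 8595332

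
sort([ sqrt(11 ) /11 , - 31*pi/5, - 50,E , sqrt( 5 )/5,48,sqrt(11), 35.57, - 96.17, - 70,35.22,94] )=[ - 96.17, - 70, - 50, - 31 * pi/5, sqrt(11 ) /11,sqrt(5 ) /5,E, sqrt(11), 35.22, 35.57, 48,94] 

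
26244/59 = 444 + 48/59 = 444.81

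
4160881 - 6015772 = -1854891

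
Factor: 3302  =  2^1*13^1*127^1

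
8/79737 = 8/79737=0.00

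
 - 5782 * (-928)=5365696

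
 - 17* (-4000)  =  68000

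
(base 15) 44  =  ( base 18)3a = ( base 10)64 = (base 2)1000000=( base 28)28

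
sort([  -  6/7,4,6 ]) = [ - 6/7 , 4, 6] 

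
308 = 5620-5312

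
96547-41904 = 54643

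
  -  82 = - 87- - 5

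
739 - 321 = 418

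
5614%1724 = 442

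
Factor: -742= - 2^1*7^1*53^1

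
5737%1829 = 250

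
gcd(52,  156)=52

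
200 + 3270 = 3470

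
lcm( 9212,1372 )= 64484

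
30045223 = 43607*689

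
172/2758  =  86/1379=0.06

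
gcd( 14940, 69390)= 90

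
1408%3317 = 1408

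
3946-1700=2246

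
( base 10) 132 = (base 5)1012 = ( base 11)110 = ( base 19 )6i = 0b10000100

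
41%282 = 41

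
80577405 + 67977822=148555227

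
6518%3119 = 280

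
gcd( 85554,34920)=1746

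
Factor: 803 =11^1*73^1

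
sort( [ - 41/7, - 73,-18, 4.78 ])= [ - 73, - 18  , - 41/7,4.78 ]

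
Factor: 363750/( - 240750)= -485/321 = -3^( - 1) * 5^1*97^1 * 107^( - 1) 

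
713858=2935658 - 2221800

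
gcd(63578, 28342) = 766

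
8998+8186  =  17184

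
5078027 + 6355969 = 11433996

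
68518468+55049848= 123568316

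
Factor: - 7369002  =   - 2^1*3^3*136463^1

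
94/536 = 47/268 = 0.18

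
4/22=2/11 = 0.18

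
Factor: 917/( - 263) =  - 7^1*131^1*263^ ( - 1 )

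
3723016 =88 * 42307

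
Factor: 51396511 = 607^1*84673^1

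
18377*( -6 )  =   - 110262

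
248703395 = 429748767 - 181045372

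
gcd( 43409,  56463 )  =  1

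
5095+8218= 13313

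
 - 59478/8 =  - 7435+1/4 = -7434.75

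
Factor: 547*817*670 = 2^1*5^1*19^1* 43^1*67^1*547^1 = 299422330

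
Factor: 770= 2^1*5^1*7^1*11^1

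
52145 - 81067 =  - 28922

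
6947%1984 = 995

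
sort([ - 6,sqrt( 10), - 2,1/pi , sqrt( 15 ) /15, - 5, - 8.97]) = [ - 8.97, - 6,  -  5, - 2 , sqrt(15 ) /15 , 1/pi, sqrt( 10)]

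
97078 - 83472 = 13606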